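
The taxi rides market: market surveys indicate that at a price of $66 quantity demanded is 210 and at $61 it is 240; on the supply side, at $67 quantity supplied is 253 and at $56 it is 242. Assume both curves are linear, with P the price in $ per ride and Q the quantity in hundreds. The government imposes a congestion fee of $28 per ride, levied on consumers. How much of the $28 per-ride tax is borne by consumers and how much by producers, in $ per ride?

Demand slope: (240 − 210)/(61 − 66) = -6, so Qd = 606 − 6P.
Supply slope: (242 − 253)/(56 − 67) = 1, so Qs = P + 186.
Before the tax: set 606 − 6P = P + 186 → P* = $60, Q* = 246.
With the tax collected from consumers, demand (in seller-price terms) shifts: Qd = 606 − 6(P + 28).
Solving gives Q = 222 with consumers paying $64 and producers receiving $36 (the $28 wedge).
Burden on consumers: $4; on producers: $24. (They sum to $28.)
The less price-elastic side of the market bears the larger share of a per-unit tax.

Consumers bear $4 per ride; producers bear $24 per ride.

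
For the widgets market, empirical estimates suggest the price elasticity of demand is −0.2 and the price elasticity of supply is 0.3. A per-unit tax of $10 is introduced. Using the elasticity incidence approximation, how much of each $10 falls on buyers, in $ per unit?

Incidence ratio: buyers' share ≈ εs / (εs + |εd|) = 0.3 / (0.3 + 0.2) = 0.6.
So buyers bear ≈ 0.6 × $10 = $6; sellers bear $4.

Buyers bear ≈ $6 per unit.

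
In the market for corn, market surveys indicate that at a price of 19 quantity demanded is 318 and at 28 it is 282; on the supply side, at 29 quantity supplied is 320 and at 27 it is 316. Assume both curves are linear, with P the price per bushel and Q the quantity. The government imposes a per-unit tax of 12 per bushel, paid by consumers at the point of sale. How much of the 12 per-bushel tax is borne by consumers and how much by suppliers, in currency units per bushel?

Demand slope: (282 − 318)/(28 − 19) = -4, so Qd = 394 − 4P.
Supply slope: (316 − 320)/(27 − 29) = 2, so Qs = 2P + 262.
Before the tax: set 394 − 4P = 2P + 262 → P* = 22, Q* = 306.
With the tax collected from consumers, demand (in seller-price terms) shifts: Qd = 394 − 4(P + 12).
New equilibrium: consumers pay 26, suppliers receive 14, Q = 290. (Wedge: Pb − Ps = 12.)
Burden on consumers: 4; on suppliers: 8. (They sum to 12.)

Consumers bear 4 per bushel; suppliers bear 8 per bushel.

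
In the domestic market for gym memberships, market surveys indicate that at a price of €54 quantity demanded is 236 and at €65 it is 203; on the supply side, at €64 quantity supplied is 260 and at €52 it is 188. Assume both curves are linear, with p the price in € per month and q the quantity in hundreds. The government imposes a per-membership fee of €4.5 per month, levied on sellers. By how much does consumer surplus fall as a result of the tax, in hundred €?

Demand slope: (203 − 236)/(65 − 54) = -3, so qd = 398 − 3p.
Supply slope: (188 − 260)/(52 − 64) = 6, so qs = 6p − 124.
Before the tax: set 398 − 3p = 6p − 124 → p* = €58, q* = 224.
With the tax collected from sellers, supply shifts: qs = 6(p − 4.5) − 124.
New equilibrium: buyers pay €61, sellers receive €56.5, q = 215. (Wedge: pb − ps = 4.5.)
ΔCS is the trapezoid between Q = 215 and Q = 224 of height €3: ½ · (224 + 215) · 3 = €658.5.

Consumer surplus falls by €658.5 hundred.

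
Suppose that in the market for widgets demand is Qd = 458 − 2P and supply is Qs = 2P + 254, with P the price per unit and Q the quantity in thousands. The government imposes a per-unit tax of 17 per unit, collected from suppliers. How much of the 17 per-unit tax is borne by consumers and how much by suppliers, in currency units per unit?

Before the tax: set 458 − 2P = 2P + 254 → P* = 51, Q* = 356.
With the tax collected from suppliers, supply shifts: Qs = 2(P − 17) + 254.
Solving gives Q = 339 with consumers paying 59.5 and suppliers receiving 42.5 (the 17 wedge).
Burden on consumers: 8.5; on suppliers: 8.5. (They sum to 17.)
The less price-elastic side of the market bears the larger share of a per-unit tax.

Consumers bear 8.5 per unit; suppliers bear 8.5 per unit.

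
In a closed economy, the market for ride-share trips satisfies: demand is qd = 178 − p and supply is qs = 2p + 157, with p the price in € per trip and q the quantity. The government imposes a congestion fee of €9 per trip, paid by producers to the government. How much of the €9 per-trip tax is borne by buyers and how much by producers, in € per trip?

Buyers bear €6 per trip; producers bear €3 per trip.

Before the tax: set 178 − p = 2p + 157 → p* = €7, q* = 171.
With the tax collected from producers, supply shifts: qs = 2(p − 9) + 157.
Solving gives q = 165 with buyers paying €13 and producers receiving €4 (the €9 wedge).
Burden on buyers: €6; on producers: €3. (They sum to €9.)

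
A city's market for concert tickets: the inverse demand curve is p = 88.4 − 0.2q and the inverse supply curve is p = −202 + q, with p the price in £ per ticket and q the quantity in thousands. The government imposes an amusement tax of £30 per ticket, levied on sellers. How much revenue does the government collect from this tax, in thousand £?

Rewrite in direct form: qd = 442 − 5p and qs = p + 202.
Before the tax: set 442 − 5p = p + 202 → p* = £40, q* = 242.
With the tax collected from sellers, supply shifts: qs = (p − 30) + 202.
New equilibrium: consumers pay £45, sellers receive £15, q = 217. (Wedge: pb − ps = 30.)
Revenue = t · Q = 30 · 217 = £6510.

Tax revenue = £6510 thousand.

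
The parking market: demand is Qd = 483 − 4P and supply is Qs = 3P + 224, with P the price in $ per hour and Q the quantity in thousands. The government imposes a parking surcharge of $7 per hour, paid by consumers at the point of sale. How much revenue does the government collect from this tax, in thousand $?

Tax revenue = $2261 thousand.

Before the tax: set 483 − 4P = 3P + 224 → P* = $37, Q* = 335.
With the tax collected from consumers, demand (in seller-price terms) shifts: Qd = 483 − 4(P + 7).
Solving gives Q = 323 with consumers paying $40 and suppliers receiving $33 (the $7 wedge).
Revenue = t · Q = 7 · 323 = $2261.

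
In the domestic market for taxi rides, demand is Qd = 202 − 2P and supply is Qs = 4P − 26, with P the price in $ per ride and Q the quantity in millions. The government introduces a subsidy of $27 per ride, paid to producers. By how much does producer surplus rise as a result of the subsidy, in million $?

Before the subsidy: set 202 − 2P = 4P − 26 → P* = $38, Q* = 126.
With a per-unit subsidy paid to producers, each receives P + 27 per unit sold, so supply becomes Qs = 4(P + 27) − 26.
New equilibrium: buyers pay $20, producers receive $47, Q = 162. (Wedge: Pb − Ps = −27.)
ΔPS is the trapezoid between Q = 162 and Q = 126 of height $9: ½ · (126 + 162) · 9 = $1296.

Producer surplus rises by $1296 million.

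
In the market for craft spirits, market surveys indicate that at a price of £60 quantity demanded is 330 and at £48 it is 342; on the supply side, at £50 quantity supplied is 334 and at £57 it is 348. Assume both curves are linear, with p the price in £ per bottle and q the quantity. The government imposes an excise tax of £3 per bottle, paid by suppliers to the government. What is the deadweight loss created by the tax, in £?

Deadweight loss = £3.

Demand slope: (342 − 330)/(48 − 60) = -1, so qd = 390 − p.
Supply slope: (348 − 334)/(57 − 50) = 2, so qs = 2p + 234.
Without the tax, 390 − p = 2p + 234 gives 3p = 156, so p* = £52 and q* = 338.
With the tax collected from suppliers, supply shifts: qs = 2(p − 3) + 234.
Solving gives q = 336 with consumers paying £54 and suppliers receiving £51 (the £3 wedge).
Quantity falls by |ΔQ| = |338 − 336| = 2.
DWL = ½ · t · |ΔQ| = ½ · 3 · 2 = £3.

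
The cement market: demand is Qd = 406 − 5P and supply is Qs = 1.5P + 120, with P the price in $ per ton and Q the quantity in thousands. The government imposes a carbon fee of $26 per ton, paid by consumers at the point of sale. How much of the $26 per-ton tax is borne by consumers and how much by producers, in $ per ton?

Before the tax: set 406 − 5P = 1.5P + 120 → P* = $44, Q* = 186.
With the tax collected from consumers, demand (in seller-price terms) shifts: Qd = 406 − 5(P + 26).
Solving gives Q = 156 with consumers paying $50 and producers receiving $24 (the $26 wedge).
Burden on consumers: $6; on producers: $20. (They sum to $26.)

Consumers bear $6 per ton; producers bear $20 per ton.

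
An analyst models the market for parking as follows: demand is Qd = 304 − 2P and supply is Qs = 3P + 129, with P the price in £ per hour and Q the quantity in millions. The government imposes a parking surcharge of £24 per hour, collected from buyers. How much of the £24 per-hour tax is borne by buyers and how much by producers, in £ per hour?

Without the tax, 304 − 2P = 3P + 129 gives 5P = 175, so P* = £35 and Q* = 234.
With the tax collected from buyers, demand (in seller-price terms) shifts: Qd = 304 − 2(P + 24).
Solving gives Q = 205.2 with buyers paying £49.4 and producers receiving £25.4 (the £24 wedge).
Burden on buyers: £14.4; on producers: £9.6. (They sum to £24.)
The less price-elastic side of the market bears the larger share of a per-unit tax.

Buyers bear £14.4 per hour; producers bear £9.6 per hour.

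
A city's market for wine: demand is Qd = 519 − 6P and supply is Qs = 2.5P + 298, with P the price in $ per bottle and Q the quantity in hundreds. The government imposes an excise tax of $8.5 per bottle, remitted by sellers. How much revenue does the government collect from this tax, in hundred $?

Tax revenue = $2958 hundred.

Without the tax, 519 − 6P = 2.5P + 298 gives 8.5P = 221, so P* = $26 and Q* = 363.
With the tax collected from sellers, supply shifts: Qs = 2.5(P − 8.5) + 298.
Solving gives Q = 348 with buyers paying $28.5 and sellers receiving $20 (the $8.5 wedge).
Revenue = t · Q = 8.5 · 348 = $2958.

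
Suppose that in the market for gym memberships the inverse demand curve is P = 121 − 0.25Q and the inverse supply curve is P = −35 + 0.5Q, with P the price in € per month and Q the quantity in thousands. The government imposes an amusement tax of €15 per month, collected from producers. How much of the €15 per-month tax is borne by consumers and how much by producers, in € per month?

Consumers bear €5 per month; producers bear €10 per month.

Inverting to Q(P) form: Qd = 484 − 4P; Qs = 2P + 70.
Without the tax, 484 − 4P = 2P + 70 gives 6P = 414, so P* = €69 and Q* = 208.
With the tax collected from producers, supply shifts: Qs = 2(P − 15) + 70.
New equilibrium: consumers pay €74, producers receive €59, Q = 188. (Wedge: Pb − Ps = 15.)
Burden on consumers: €5; on producers: €10. (They sum to €15.)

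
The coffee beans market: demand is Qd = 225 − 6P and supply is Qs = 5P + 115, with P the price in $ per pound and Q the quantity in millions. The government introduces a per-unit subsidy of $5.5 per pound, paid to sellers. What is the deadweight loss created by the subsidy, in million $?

Deadweight loss = $41.25 million.

Without the subsidy, 225 − 6P = 5P + 115 gives 11P = 110, so P* = $10 and Q* = 165.
With a per-unit subsidy paid to sellers, each receives P + 5.5 per unit sold, so supply becomes Qs = 5(P + 5.5) + 115.
New equilibrium: consumers pay $7.5, sellers receive $13, Q = 180. (Wedge: Pb − Ps = −5.5.)
Quantity rises by |ΔQ| = |165 − 180| = 15.
DWL = ½ · t · |ΔQ| = ½ · 5.5 · 15 = $41.25.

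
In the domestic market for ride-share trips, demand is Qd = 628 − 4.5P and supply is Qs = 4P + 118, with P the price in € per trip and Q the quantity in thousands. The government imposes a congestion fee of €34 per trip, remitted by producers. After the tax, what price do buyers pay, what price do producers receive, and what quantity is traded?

Without the tax, 628 − 4.5P = 4P + 118 gives 8.5P = 510, so P* = €60 and Q* = 358.
With the tax collected from producers, supply shifts: Qs = 4(P − 34) + 118.
New equilibrium: buyers pay €76, producers receive €42, Q = 286. (Wedge: Pb − Ps = 34.)
The less price-elastic side of the market bears the larger share of a per-unit tax.

Buyers pay €76; producers receive €42; quantity = 286.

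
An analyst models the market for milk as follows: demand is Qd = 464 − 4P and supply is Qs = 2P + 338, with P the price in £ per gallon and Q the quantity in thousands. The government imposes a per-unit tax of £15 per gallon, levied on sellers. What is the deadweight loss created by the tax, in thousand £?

Deadweight loss = £150 thousand.

Before the tax: set 464 − 4P = 2P + 338 → P* = £21, Q* = 380.
With the tax collected from sellers, supply shifts: Qs = 2(P − 15) + 338.
New equilibrium: consumers pay £26, sellers receive £11, Q = 360. (Wedge: Pb − Ps = 15.)
Quantity falls by |ΔQ| = |380 − 360| = 20.
DWL = ½ · t · |ΔQ| = ½ · 15 · 20 = £150.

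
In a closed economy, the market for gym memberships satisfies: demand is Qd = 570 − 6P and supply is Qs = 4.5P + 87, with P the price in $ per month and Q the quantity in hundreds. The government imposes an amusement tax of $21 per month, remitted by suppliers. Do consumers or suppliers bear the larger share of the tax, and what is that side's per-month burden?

Before the tax: set 570 − 6P = 4.5P + 87 → P* = $46, Q* = 294.
With the tax collected from suppliers, supply shifts: Qs = 4.5(P − 21) + 87.
Solving gives Q = 240 with consumers paying $55 and suppliers receiving $34 (the $21 wedge).
Per-month burden: consumers $9, suppliers $12.
Suppliers take the larger share because supply is less price-elastic here (demand slope 6 vs supply slope 4.5).
The less price-elastic side of the market bears the larger share of a per-unit tax.

Suppliers bear the larger share: $12 per month.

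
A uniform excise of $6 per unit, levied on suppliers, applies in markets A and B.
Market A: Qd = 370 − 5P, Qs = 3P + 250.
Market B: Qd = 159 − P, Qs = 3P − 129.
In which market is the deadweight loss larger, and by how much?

Market A: pre-tax P* = $15, Q* = 295; post-tax Q = 283.75; deadweight loss = $33.75.
Market B: pre-tax P* = $72, Q* = 87; post-tax Q = 82.5; deadweight loss = $13.5.
Difference: $33.75 vs $13.5 → market A is larger by $20.25.

Market A, by $20.25.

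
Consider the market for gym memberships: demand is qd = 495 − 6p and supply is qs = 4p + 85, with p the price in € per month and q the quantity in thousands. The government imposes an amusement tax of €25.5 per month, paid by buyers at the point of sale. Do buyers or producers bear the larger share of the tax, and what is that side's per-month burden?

Without the tax, 495 − 6p = 4p + 85 gives 10p = 410, so p* = €41 and q* = 249.
With the tax collected from buyers, demand (in seller-price terms) shifts: qd = 495 − 6(p + 25.5).
Solving gives q = 187.8 with buyers paying €51.2 and producers receiving €25.7 (the €25.5 wedge).
Per-month burden: buyers €10.2, producers €15.3.
Producers take the larger share because supply is less price-elastic here (demand slope 6 vs supply slope 4).

Producers bear the larger share: €15.3 per month.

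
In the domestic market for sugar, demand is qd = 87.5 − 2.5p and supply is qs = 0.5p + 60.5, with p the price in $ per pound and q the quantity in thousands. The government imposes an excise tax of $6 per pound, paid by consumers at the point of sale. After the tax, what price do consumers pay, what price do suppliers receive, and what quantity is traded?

Without the tax, 87.5 − 2.5p = 0.5p + 60.5 gives 3p = 27, so p* = $9 and q* = 65.
With the tax collected from consumers, demand (in seller-price terms) shifts: qd = 87.5 − 2.5(p + 6).
New equilibrium: consumers pay $10, suppliers receive $4, q = 62.5. (Wedge: pb − ps = 6.)
The less price-elastic side of the market bears the larger share of a per-unit tax.

Consumers pay $10; suppliers receive $4; quantity = 62.5.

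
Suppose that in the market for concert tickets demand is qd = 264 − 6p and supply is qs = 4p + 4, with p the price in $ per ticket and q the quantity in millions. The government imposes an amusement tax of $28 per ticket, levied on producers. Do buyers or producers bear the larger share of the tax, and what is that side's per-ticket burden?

Before the tax: set 264 − 6p = 4p + 4 → p* = $26, q* = 108.
With the tax collected from producers, supply shifts: qs = 4(p − 28) + 4.
New equilibrium: buyers pay $37.2, producers receive $9.2, q = 40.8. (Wedge: pb − ps = 28.)
Per-ticket burden: buyers $11.2, producers $16.8.
Producers take the larger share because supply is less price-elastic here (demand slope 6 vs supply slope 4).
The less price-elastic side of the market bears the larger share of a per-unit tax.

Producers bear the larger share: $16.8 per ticket.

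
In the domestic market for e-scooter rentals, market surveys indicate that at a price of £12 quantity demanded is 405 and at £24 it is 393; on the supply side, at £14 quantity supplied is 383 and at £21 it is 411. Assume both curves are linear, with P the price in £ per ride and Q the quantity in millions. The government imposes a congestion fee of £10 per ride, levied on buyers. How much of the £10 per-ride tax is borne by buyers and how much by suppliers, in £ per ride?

Demand slope: (393 − 405)/(24 − 12) = -1, so Qd = 417 − P.
Supply slope: (411 − 383)/(21 − 14) = 4, so Qs = 4P + 327.
Without the tax, 417 − P = 4P + 327 gives 5P = 90, so P* = £18 and Q* = 399.
With the tax collected from buyers, demand (in seller-price terms) shifts: Qd = 417 − (P + 10).
New equilibrium: buyers pay £26, suppliers receive £16, Q = 391. (Wedge: Pb − Ps = 10.)
Burden on buyers: £8; on suppliers: £2. (They sum to £10.)
The less price-elastic side of the market bears the larger share of a per-unit tax.

Buyers bear £8 per ride; suppliers bear £2 per ride.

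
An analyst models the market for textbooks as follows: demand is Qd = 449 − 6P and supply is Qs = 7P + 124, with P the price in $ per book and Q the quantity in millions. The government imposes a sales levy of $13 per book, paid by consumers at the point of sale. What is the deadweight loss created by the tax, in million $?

Deadweight loss = $273 million.

Without the tax, 449 − 6P = 7P + 124 gives 13P = 325, so P* = $25 and Q* = 299.
With the tax collected from consumers, demand (in seller-price terms) shifts: Qd = 449 − 6(P + 13).
Solving gives Q = 257 with consumers paying $32 and suppliers receiving $19 (the $13 wedge).
Quantity falls by |ΔQ| = |299 − 257| = 42.
DWL = ½ · t · |ΔQ| = ½ · 13 · 42 = $273.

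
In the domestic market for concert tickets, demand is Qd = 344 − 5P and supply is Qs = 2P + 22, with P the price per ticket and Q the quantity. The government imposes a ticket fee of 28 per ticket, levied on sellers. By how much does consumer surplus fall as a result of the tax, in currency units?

Without the tax, 344 − 5P = 2P + 22 gives 7P = 322, so P* = 46 and Q* = 114.
With the tax collected from sellers, supply shifts: Qs = 2(P − 28) + 22.
New equilibrium: consumers pay 54, sellers receive 26, Q = 74. (Wedge: Pb − Ps = 28.)
ΔCS is the trapezoid between Q = 74 and Q = 114 of height 8: ½ · (114 + 74) · 8 = 752.

Consumer surplus falls by 752.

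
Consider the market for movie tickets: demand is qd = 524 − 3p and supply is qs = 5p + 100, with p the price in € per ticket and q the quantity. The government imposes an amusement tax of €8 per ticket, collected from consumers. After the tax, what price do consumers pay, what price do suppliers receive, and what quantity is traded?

Consumers pay €58; suppliers receive €50; quantity = 350.

Before the tax: set 524 − 3p = 5p + 100 → p* = €53, q* = 365.
With the tax collected from consumers, demand (in seller-price terms) shifts: qd = 524 − 3(p + 8).
New equilibrium: consumers pay €58, suppliers receive €50, q = 350. (Wedge: pb − ps = 8.)
The less price-elastic side of the market bears the larger share of a per-unit tax.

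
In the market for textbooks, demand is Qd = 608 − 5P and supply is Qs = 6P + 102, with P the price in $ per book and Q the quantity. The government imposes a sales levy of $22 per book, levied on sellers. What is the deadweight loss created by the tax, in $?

Deadweight loss = $660.

Before the tax: set 608 − 5P = 6P + 102 → P* = $46, Q* = 378.
With the tax collected from sellers, supply shifts: Qs = 6(P − 22) + 102.
Solving gives Q = 318 with consumers paying $58 and sellers receiving $36 (the $22 wedge).
Quantity falls by |ΔQ| = |378 − 318| = 60.
DWL = ½ · t · |ΔQ| = ½ · 22 · 60 = $660.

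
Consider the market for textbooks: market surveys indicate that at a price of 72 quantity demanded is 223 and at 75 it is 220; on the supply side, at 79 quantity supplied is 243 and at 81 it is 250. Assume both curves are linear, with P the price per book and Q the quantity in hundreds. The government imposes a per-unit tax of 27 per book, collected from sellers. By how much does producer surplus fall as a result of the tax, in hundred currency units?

Demand slope: (220 − 223)/(75 − 72) = -1, so Qd = 295 − P.
Supply slope: (250 − 243)/(81 − 79) = 3.5, so Qs = 3.5P − 33.5.
Before the tax: set 295 − P = 3.5P − 33.5 → P* = 73, Q* = 222.
With the tax collected from sellers, supply shifts: Qs = 3.5(P − 27) − 33.5.
Solving gives Q = 201 with consumers paying 94 and sellers receiving 67 (the 27 wedge).
ΔPS is the trapezoid between Q = 201 and Q = 222 of height 6: ½ · (222 + 201) · 6 = 1269.

Producer surplus falls by 1269 hundred.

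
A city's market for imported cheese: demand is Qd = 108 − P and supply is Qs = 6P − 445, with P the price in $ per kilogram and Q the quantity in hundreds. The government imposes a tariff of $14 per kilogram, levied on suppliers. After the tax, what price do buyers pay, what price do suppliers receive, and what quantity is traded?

Before the tax: set 108 − P = 6P − 445 → P* = $79, Q* = 29.
With the tax collected from suppliers, supply shifts: Qs = 6(P − 14) − 445.
New equilibrium: buyers pay $91, suppliers receive $77, Q = 17. (Wedge: Pb − Ps = 14.)
The less price-elastic side of the market bears the larger share of a per-unit tax.

Buyers pay $91; suppliers receive $77; quantity = 17.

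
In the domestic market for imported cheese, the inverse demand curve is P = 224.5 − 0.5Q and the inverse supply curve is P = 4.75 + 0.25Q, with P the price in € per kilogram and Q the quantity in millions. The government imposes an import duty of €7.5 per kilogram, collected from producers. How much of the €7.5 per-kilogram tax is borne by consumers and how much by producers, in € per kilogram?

Consumers bear €5 per kilogram; producers bear €2.5 per kilogram.

Rewrite in direct form: Qd = 449 − 2P and Qs = 4P − 19.
Without the tax, 449 − 2P = 4P − 19 gives 6P = 468, so P* = €78 and Q* = 293.
With the tax collected from producers, supply shifts: Qs = 4(P − 7.5) − 19.
New equilibrium: consumers pay €83, producers receive €75.5, Q = 283. (Wedge: Pb − Ps = 7.5.)
Burden on consumers: €5; on producers: €2.5. (They sum to €7.5.)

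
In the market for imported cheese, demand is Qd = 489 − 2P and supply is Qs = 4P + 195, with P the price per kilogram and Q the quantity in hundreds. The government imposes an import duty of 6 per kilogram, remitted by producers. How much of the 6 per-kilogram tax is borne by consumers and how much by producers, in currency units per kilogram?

Before the tax: set 489 − 2P = 4P + 195 → P* = 49, Q* = 391.
With the tax collected from producers, supply shifts: Qs = 4(P − 6) + 195.
New equilibrium: consumers pay 53, producers receive 47, Q = 383. (Wedge: Pb − Ps = 6.)
Burden on consumers: 4; on producers: 2. (They sum to 6.)

Consumers bear 4 per kilogram; producers bear 2 per kilogram.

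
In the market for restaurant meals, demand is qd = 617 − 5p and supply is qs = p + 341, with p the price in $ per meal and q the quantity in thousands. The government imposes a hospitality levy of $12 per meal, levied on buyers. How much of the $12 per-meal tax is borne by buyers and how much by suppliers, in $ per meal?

Buyers bear $2 per meal; suppliers bear $10 per meal.

Without the tax, 617 − 5p = p + 341 gives 6p = 276, so p* = $46 and q* = 387.
With the tax collected from buyers, demand (in seller-price terms) shifts: qd = 617 − 5(p + 12).
New equilibrium: buyers pay $48, suppliers receive $36, q = 377. (Wedge: pb − ps = 12.)
Burden on buyers: $2; on suppliers: $10. (They sum to $12.)
The less price-elastic side of the market bears the larger share of a per-unit tax.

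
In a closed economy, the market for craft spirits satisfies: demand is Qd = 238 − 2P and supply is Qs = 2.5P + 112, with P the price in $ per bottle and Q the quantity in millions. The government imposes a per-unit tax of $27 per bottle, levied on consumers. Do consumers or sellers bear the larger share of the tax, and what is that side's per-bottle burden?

Without the tax, 238 − 2P = 2.5P + 112 gives 4.5P = 126, so P* = $28 and Q* = 182.
With the tax collected from consumers, demand (in seller-price terms) shifts: Qd = 238 − 2(P + 27).
Solving gives Q = 152 with consumers paying $43 and sellers receiving $16 (the $27 wedge).
Per-bottle burden: consumers $15, sellers $12.
Consumers take the larger share because demand is less price-elastic here (demand slope 2 vs supply slope 2.5).
The less price-elastic side of the market bears the larger share of a per-unit tax.

Consumers bear the larger share: $15 per bottle.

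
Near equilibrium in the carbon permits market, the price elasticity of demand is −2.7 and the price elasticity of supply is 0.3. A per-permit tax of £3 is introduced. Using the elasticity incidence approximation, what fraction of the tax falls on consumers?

Incidence ratio: consumers' share ≈ εs / (εs + |εd|) = 0.3 / (0.3 + 2.7) = 0.1.
Supply is the less elastic side, so consumers bear the smaller share.

Consumers' share ≈ 0.1.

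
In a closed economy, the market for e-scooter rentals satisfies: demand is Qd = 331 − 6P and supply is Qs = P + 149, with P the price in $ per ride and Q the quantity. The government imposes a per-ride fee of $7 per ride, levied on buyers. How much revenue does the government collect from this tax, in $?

Tax revenue = $1183.

Without the tax, 331 − 6P = P + 149 gives 7P = 182, so P* = $26 and Q* = 175.
With the tax collected from buyers, demand (in seller-price terms) shifts: Qd = 331 − 6(P + 7).
Solving gives Q = 169 with buyers paying $27 and sellers receiving $20 (the $7 wedge).
Revenue = t · Q = 7 · 169 = $1183.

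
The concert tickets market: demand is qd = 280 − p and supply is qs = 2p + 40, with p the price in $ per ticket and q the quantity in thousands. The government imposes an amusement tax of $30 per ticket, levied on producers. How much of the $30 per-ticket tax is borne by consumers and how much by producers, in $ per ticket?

Consumers bear $20 per ticket; producers bear $10 per ticket.

Before the tax: set 280 − p = 2p + 40 → p* = $80, q* = 200.
With the tax collected from producers, supply shifts: qs = 2(p − 30) + 40.
New equilibrium: consumers pay $100, producers receive $70, q = 180. (Wedge: pb − ps = 30.)
Burden on consumers: $20; on producers: $10. (They sum to $30.)
The less price-elastic side of the market bears the larger share of a per-unit tax.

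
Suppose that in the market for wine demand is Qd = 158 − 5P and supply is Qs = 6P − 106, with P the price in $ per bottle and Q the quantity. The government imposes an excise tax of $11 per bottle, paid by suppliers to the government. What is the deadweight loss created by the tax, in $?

Without the tax, 158 − 5P = 6P − 106 gives 11P = 264, so P* = $24 and Q* = 38.
With the tax collected from suppliers, supply shifts: Qs = 6(P − 11) − 106.
Solving gives Q = 8 with consumers paying $30 and suppliers receiving $19 (the $11 wedge).
Quantity falls by |ΔQ| = |38 − 8| = 30.
DWL = ½ · t · |ΔQ| = ½ · 11 · 30 = $165.

Deadweight loss = $165.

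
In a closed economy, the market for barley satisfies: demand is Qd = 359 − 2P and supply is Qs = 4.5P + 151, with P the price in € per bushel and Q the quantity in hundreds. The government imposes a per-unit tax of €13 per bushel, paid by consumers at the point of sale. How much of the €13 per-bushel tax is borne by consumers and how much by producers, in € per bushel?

Consumers bear €9 per bushel; producers bear €4 per bushel.

Without the tax, 359 − 2P = 4.5P + 151 gives 6.5P = 208, so P* = €32 and Q* = 295.
With the tax collected from consumers, demand (in seller-price terms) shifts: Qd = 359 − 2(P + 13).
Solving gives Q = 277 with consumers paying €41 and producers receiving €28 (the €13 wedge).
Burden on consumers: €9; on producers: €4. (They sum to €13.)
The less price-elastic side of the market bears the larger share of a per-unit tax.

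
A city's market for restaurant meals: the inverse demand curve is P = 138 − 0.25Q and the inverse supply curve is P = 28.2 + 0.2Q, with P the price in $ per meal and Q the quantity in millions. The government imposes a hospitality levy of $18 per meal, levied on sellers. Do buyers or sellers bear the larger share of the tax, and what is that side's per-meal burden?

Buyers bear the larger share: $10 per meal.

Inverting to Q(P) form: Qd = 552 − 4P; Qs = 5P − 141.
Without the tax, 552 − 4P = 5P − 141 gives 9P = 693, so P* = $77 and Q* = 244.
With the tax collected from sellers, supply shifts: Qs = 5(P − 18) − 141.
New equilibrium: buyers pay $87, sellers receive $69, Q = 204. (Wedge: Pb − Ps = 18.)
Per-meal burden: buyers $10, sellers $8.
Buyers take the larger share because demand is less price-elastic here (demand slope 4 vs supply slope 5).
The less price-elastic side of the market bears the larger share of a per-unit tax.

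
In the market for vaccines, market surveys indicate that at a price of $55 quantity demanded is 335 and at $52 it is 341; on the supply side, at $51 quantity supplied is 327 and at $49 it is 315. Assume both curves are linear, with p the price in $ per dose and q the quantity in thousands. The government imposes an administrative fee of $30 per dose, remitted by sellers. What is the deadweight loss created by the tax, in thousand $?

Demand slope: (341 − 335)/(52 − 55) = -2, so qd = 445 − 2p.
Supply slope: (315 − 327)/(49 − 51) = 6, so qs = 6p + 21.
Before the tax: set 445 − 2p = 6p + 21 → p* = $53, q* = 339.
With the tax collected from sellers, supply shifts: qs = 6(p − 30) + 21.
New equilibrium: buyers pay $75.5, sellers receive $45.5, q = 294. (Wedge: pb − ps = 30.)
Quantity falls by |ΔQ| = |339 − 294| = 45.
DWL = ½ · t · |ΔQ| = ½ · 30 · 45 = $675.

Deadweight loss = $675 thousand.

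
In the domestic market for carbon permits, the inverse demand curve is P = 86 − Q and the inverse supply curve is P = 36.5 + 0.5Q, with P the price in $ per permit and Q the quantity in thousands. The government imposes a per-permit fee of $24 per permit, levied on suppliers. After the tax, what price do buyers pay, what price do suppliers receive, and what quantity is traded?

Rewrite in direct form: Qd = 86 − P and Qs = 2P − 73.
Without the tax, 86 − P = 2P − 73 gives 3P = 159, so P* = $53 and Q* = 33.
With the tax collected from suppliers, supply shifts: Qs = 2(P − 24) − 73.
New equilibrium: buyers pay $69, suppliers receive $45, Q = 17. (Wedge: Pb − Ps = 24.)
The less price-elastic side of the market bears the larger share of a per-unit tax.

Buyers pay $69; suppliers receive $45; quantity = 17.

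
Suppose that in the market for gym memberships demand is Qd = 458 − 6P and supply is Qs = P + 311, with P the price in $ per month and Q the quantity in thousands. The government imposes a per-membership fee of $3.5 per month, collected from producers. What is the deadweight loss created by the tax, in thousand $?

Deadweight loss = $5.25 thousand.

Before the tax: set 458 − 6P = P + 311 → P* = $21, Q* = 332.
With the tax collected from producers, supply shifts: Qs = (P − 3.5) + 311.
Solving gives Q = 329 with consumers paying $21.5 and producers receiving $18 (the $3.5 wedge).
Quantity falls by |ΔQ| = |332 − 329| = 3.
DWL = ½ · t · |ΔQ| = ½ · 3.5 · 3 = $5.25.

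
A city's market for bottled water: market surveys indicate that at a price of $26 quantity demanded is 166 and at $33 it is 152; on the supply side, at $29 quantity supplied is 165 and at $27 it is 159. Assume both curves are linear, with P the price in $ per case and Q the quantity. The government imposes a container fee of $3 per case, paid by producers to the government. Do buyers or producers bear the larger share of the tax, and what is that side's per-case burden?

Buyers bear the larger share: $1.8 per case.

Demand slope: (152 − 166)/(33 − 26) = -2, so Qd = 218 − 2P.
Supply slope: (159 − 165)/(27 − 29) = 3, so Qs = 3P + 78.
Without the tax, 218 − 2P = 3P + 78 gives 5P = 140, so P* = $28 and Q* = 162.
With the tax collected from producers, supply shifts: Qs = 3(P − 3) + 78.
Solving gives Q = 158.4 with buyers paying $29.8 and producers receiving $26.8 (the $3 wedge).
Per-case burden: buyers $1.8, producers $1.2.
Buyers take the larger share because demand is less price-elastic here (demand slope 2 vs supply slope 3).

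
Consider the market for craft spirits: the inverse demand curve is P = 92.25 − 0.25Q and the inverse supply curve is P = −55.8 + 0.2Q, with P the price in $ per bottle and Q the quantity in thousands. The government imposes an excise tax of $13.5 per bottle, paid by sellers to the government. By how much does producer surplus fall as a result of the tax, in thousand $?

Producer surplus falls by $1884 thousand.

Rewrite in direct form: Qd = 369 − 4P and Qs = 5P + 279.
Before the tax: set 369 − 4P = 5P + 279 → P* = $10, Q* = 329.
With the tax collected from sellers, supply shifts: Qs = 5(P − 13.5) + 279.
Solving gives Q = 299 with buyers paying $17.5 and sellers receiving $4 (the $13.5 wedge).
ΔPS is the trapezoid between Q = 299 and Q = 329 of height $6: ½ · (329 + 299) · 6 = $1884.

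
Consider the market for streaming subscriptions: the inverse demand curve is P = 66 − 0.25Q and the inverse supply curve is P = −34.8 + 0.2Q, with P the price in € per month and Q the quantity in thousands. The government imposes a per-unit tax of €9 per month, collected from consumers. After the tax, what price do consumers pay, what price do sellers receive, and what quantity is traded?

Consumers pay €15; sellers receive €6; quantity = 204.

Inverting to Q(P) form: Qd = 264 − 4P; Qs = 5P + 174.
Without the tax, 264 − 4P = 5P + 174 gives 9P = 90, so P* = €10 and Q* = 224.
With the tax collected from consumers, demand (in seller-price terms) shifts: Qd = 264 − 4(P + 9).
Solving gives Q = 204 with consumers paying €15 and sellers receiving €6 (the €9 wedge).
The less price-elastic side of the market bears the larger share of a per-unit tax.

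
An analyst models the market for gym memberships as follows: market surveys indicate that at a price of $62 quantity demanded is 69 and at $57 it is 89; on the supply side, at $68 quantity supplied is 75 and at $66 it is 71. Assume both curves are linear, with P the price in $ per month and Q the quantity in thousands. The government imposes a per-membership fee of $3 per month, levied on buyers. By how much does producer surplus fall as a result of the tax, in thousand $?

Producer surplus falls by $126 thousand.

Demand slope: (89 − 69)/(57 − 62) = -4, so Qd = 317 − 4P.
Supply slope: (71 − 75)/(66 − 68) = 2, so Qs = 2P − 61.
Before the tax: set 317 − 4P = 2P − 61 → P* = $63, Q* = 65.
With the tax collected from buyers, demand (in seller-price terms) shifts: Qd = 317 − 4(P + 3).
New equilibrium: buyers pay $64, producers receive $61, Q = 61. (Wedge: Pb − Ps = 3.)
ΔPS is the trapezoid between Q = 61 and Q = 65 of height $2: ½ · (65 + 61) · 2 = $126.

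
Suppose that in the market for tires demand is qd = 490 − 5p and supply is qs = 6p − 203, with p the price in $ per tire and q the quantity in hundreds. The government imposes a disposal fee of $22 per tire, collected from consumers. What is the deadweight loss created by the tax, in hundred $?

Deadweight loss = $660 hundred.

Without the tax, 490 − 5p = 6p − 203 gives 11p = 693, so p* = $63 and q* = 175.
With the tax collected from consumers, demand (in seller-price terms) shifts: qd = 490 − 5(p + 22).
Solving gives q = 115 with consumers paying $75 and suppliers receiving $53 (the $22 wedge).
Quantity falls by |ΔQ| = |175 − 115| = 60.
DWL = ½ · t · |ΔQ| = ½ · 22 · 60 = $660.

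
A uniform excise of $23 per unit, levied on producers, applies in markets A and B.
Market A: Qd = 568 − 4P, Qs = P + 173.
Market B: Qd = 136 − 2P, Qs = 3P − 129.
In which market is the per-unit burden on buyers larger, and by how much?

Market B, by $9.2.

Market A: pre-tax P* = $79, Q* = 252; post-tax Q = 233.6; per-unit burden on buyers = $4.6.
Market B: pre-tax P* = $53, Q* = 30; post-tax Q = 2.4; per-unit burden on buyers = $13.8.
Difference: $4.6 vs $13.8 → market B is larger by $9.2.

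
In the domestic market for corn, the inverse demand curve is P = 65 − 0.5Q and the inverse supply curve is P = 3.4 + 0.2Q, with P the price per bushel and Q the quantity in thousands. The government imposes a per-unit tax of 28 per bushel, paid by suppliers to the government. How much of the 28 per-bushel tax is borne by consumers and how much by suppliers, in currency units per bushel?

Rewrite in direct form: Qd = 130 − 2P and Qs = 5P − 17.
Without the tax, 130 − 2P = 5P − 17 gives 7P = 147, so P* = 21 and Q* = 88.
With the tax collected from suppliers, supply shifts: Qs = 5(P − 28) − 17.
New equilibrium: consumers pay 41, suppliers receive 13, Q = 48. (Wedge: Pb − Ps = 28.)
Burden on consumers: 20; on suppliers: 8. (They sum to 28.)
The less price-elastic side of the market bears the larger share of a per-unit tax.

Consumers bear 20 per bushel; suppliers bear 8 per bushel.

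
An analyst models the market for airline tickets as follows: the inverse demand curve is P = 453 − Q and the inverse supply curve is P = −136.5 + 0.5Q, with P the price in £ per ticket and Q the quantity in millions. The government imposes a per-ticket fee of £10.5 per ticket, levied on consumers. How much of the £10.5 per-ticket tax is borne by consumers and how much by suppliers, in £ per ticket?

Inverting to Q(P) form: Qd = 453 − P; Qs = 2P + 273.
Before the tax: set 453 − P = 2P + 273 → P* = £60, Q* = 393.
With the tax collected from consumers, demand (in seller-price terms) shifts: Qd = 453 − (P + 10.5).
Solving gives Q = 386 with consumers paying £67 and suppliers receiving £56.5 (the £10.5 wedge).
Burden on consumers: £7; on suppliers: £3.5. (They sum to £10.5.)
The less price-elastic side of the market bears the larger share of a per-unit tax.

Consumers bear £7 per ticket; suppliers bear £3.5 per ticket.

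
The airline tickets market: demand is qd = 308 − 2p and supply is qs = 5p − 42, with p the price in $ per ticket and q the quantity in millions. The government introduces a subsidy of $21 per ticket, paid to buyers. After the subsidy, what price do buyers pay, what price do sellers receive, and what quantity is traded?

Without the subsidy, 308 − 2p = 5p − 42 gives 7p = 350, so p* = $50 and q* = 208.
With a per-unit subsidy paid to buyers, each effectively pays p − 21, so demand becomes qd = 308 − 2(p − 21).
Solving gives q = 238 with buyers paying $35 and sellers receiving $56 (the $21 wedge).

Buyers pay $35; sellers receive $56; quantity = 238.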